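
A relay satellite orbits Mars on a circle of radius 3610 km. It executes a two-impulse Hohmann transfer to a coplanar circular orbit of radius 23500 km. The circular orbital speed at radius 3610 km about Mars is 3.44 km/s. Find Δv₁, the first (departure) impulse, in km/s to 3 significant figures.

From the circular-orbit relation v² = μ/r at r = 3610 km: μ = v²r = (3.44)² × 3610 = 42719.3 km³/s².
Transfer-ellipse semi-major axis a_t = (r₁ + r₂)/2 = (3610 + 23500)/2 = 13555 km.
On the circular orbit at r = 3610 km, v_c = √(μ/r) = 3.440 km/s.
Vis-viva on the transfer ellipse at r = 3610 km gives v_t = √[μ(2/r − 1/a_t)] = 4.529 km/s.
Δv₁ = |v_t − v_c| = |4.529 − 3.440| = 1.089 km/s.

Δv₁ = 1.09 km/s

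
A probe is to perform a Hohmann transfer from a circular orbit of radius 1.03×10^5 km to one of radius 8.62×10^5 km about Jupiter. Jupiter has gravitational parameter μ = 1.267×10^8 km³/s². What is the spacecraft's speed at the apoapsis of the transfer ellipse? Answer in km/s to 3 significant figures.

The Hohmann ellipse has a_t = (r₁ + r₂)/2 = 4.825×10^5 km.
The apoapsis of the transfer ellipse is at r = 8.620×10^5 km.
Applying v² = μ(2/r − 1/a_t): v = 5.602 km/s.

v = 5.60 km/s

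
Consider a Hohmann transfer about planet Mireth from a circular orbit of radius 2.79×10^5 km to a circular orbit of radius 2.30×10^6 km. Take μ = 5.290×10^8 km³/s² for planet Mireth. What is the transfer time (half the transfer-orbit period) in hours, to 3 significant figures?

t = 55.6 hours

The Hohmann ellipse has a_t = (r₁ + r₂)/2 = 1.2895×10^6 km.
Half the transfer-orbit period gives t = π√(a_t³/μ) = 2.000×10^5 s.
Converting: 2.000×10^5 s ÷ 3600 s/hour = 55.6 hours.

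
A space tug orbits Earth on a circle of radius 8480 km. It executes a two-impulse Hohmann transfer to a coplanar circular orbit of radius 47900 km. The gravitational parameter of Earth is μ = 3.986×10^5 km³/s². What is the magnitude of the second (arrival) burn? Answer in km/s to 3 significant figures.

Δv₂ = 1.30 km/s

Semi-major axis of the transfer orbit: a_t = (8480 + 47900)/2 = 28190 km.
Circular speed at r = 47900 km: v_c = √(μ/r) = 2.885 km/s.
Vis-viva on the transfer ellipse at r = 47900 km gives v_t = √[μ(2/r − 1/a_t)] = 1.582 km/s.
Δv₂ = |v_t − v_c| = |1.582 − 2.885| = 1.303 km/s.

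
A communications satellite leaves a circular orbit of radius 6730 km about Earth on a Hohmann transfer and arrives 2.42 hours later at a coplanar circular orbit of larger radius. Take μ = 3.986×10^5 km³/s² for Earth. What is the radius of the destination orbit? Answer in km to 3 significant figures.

r₂ = 22300 km

Transfer time t = 2.42 hours = 8712 s, and t = π√(a_t³/μ).
So a_t = (μ t²/π²)^(1/3) = (3.986×10^5 × (8712)² / π²)^(1/3) = 14526 km.
Since a_t = (r₁ + r₂)/2, r₂ = 2a_t − r₁ = 2×14526 − 6730 = 22322 km.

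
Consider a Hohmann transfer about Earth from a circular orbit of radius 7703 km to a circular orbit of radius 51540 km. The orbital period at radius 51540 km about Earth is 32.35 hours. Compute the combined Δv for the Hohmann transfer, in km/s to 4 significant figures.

Δv = 3.658 km/s

From Kepler's third law T² = 4π²r³/μ at r = 51540 km, T = 32.35 hours = 32.35 × 3600 s = 1.1646×10^5 s: μ = 4π²r³/T² = 3.98510×10^5 km³/s².
Transfer-ellipse semi-major axis a_t = (r₁ + r₂)/2 = (7703 + 51540)/2 = 29621.5 km.
At r₁ the circular-orbit speed is v₁ = √(μ/r₁) = 7.193 km/s.
On the transfer ellipse at r₁, v² = μ(2/r − 1/a) gives v_p = √[μ(2/r₁ − 1/a_t)] = 9.488 km/s.
First burn Δv₁ = |v_p − v₁| = 2.295 km/s.
At r₂, v₂ = √(μ/r₂) = 2.781 km/s.
Transfer-orbit speed at r₂: v_a = √[μ(2/r₂ − 1/a_t)] = 1.418 km/s.
Second burn Δv₂ = |v₂ − v_a| = 1.363 km/s.
Δv = Δv₁ + Δv₂ = 2.295 + 1.363 = 3.658 km/s.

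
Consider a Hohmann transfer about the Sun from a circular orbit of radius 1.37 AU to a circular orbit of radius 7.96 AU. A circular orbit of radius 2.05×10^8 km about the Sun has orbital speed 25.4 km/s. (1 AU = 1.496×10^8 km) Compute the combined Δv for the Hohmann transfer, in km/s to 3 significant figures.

From the circular-orbit relation v² = μ/r at r = 2.05×10^8 km: μ = v²r = (25.4)² × 2.05×10^8 = 1.32258×10^11 km³/s².
In km: r₁ = 1.37 × 1.496×10^8 = 2.04952×10^8 km; r₂ = 7.96 × 1.496×10^8 = 1.190816×10^9 km.
Semi-major axis of the transfer orbit: a_t = (2.04952×10^8 + 1.190816×10^9)/2 = 6.97884×10^8 km.
At r₁ the circular-orbit speed is v₁ = √(μ/r₁) = 25.40 km/s.
On the transfer ellipse at r₁, v² = μ(2/r − 1/a) gives v_p = √[μ(2/r₁ − 1/a_t)] = 33.18 km/s.
First burn Δv₁ = |v_p − v₁| = 7.780 km/s.
Circular speed at r₂: v₂ = √(μ/r₂) = 10.539 km/s.
Transfer-orbit speed at r₂: v_a = √[μ(2/r₂ − 1/a_t)] = 5.7111 km/s.
Second burn Δv₂ = |v₂ − v_a| = 4.828 km/s.
Total Δv = Δv₁ + Δv₂ = 12.61 km/s.

Δv = 12.6 km/s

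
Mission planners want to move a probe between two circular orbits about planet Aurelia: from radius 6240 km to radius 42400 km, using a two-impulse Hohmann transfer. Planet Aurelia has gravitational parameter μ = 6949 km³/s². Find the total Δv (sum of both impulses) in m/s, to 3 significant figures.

Δv = 538 m/s

Transfer-ellipse semi-major axis a_t = (r₁ + r₂)/2 = (6240 + 42400)/2 = 24320 km.
At r₁ the circular-orbit speed is v₁ = √(μ/r₁) = 1.0553 km/s.
On the transfer ellipse at r₁, vis-viva equation gives v_p = √[μ(2/r₁ − 1/a_t)] = 1.3934 km/s.
First burn Δv₁ = |v_p − v₁| = 0.3381 km/s.
At r₂, v₂ = √(μ/r₂) = 0.40484 km/s.
Transfer-orbit speed at r₂: v_a = √[μ(2/r₂ − 1/a_t)] = 0.20506 km/s.
Second burn Δv₂ = |v₂ − v_a| = 0.1998 km/s.
Total Δv = Δv₁ + Δv₂ = 0.5379 km/s.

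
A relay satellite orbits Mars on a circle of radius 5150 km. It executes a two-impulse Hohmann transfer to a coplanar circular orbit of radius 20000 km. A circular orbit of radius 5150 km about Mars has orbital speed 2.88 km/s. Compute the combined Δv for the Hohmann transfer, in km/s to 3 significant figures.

From the circular-orbit relation v² = μ/r at r = 5150 km: μ = v²r = (2.88)² × 5150 = 42716.2 km³/s².
The Hohmann ellipse has a_t = (r₁ + r₂)/2 = 12575 km.
At r₁ the circular-orbit speed is v₁ = √(μ/r₁) = 2.8800 km/s.
On the transfer ellipse at r₁, v² = μ(2/r − 1/a) gives v_p = √[μ(2/r₁ − 1/a_t)] = 3.6321 km/s.
First burn Δv₁ = |v_p − v₁| = 0.7521 km/s.
Circular speed at r₂: v₂ = √(μ/r₂) = 1.46144 km/s.
Transfer-orbit speed at r₂: v_a = √[μ(2/r₂ − 1/a_t)] = 0.935256 km/s.
Second burn Δv₂ = |v₂ − v_a| = 0.5262 km/s.
Δv = Δv₁ + Δv₂ = 0.7521 + 0.5262 = 1.278 km/s.

Δv = 1.28 km/s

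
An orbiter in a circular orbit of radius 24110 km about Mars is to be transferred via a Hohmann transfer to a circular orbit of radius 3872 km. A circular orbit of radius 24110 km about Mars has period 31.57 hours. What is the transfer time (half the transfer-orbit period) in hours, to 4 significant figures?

t = 6.978 hours

From Kepler's third law T² = 4π²r³/μ at r = 24110 km, T = 31.57 hours = 31.57 × 3600 s = 1.13652×10^5 s: μ = 4π²r³/T² = 42834.8 km³/s².
Semi-major axis of the transfer orbit: a_t = (24110 + 3872)/2 = 13991 km.
Transfer time t = π√(a_t³/μ) = π√((13991)³ / 42834.8) = 25120 s.
Converting: 25120 s ÷ 3600 s/hour = 6.978 hours.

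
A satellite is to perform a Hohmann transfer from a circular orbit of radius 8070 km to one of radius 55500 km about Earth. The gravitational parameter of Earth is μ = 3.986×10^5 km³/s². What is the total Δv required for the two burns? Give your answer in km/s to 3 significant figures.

Semi-major axis of the transfer orbit: a_t = (8070 + 55500)/2 = 31785 km.
At r₁ the circular-orbit speed is v₁ = √(μ/r₁) = 7.0280 km/s.
Transfer-orbit speed at r₁ (v² = μ(2/r − 1/a)): v_p = √[μ(2/r₁ − 1/a_t)] = 9.2868 km/s.
First burn Δv₁ = |v_p − v₁| = 2.2588 km/s.
Circular speed at r₂: v₂ = √(μ/r₂) = 2.67992 km/s.
Transfer-orbit speed at r₂: v_a = √[μ(2/r₂ − 1/a_t)] = 1.35035 km/s.
Second burn Δv₂ = |v₂ − v_a| = 1.3296 km/s.
Total Δv = Δv₁ + Δv₂ = 3.588 km/s.

Δv = 3.59 km/s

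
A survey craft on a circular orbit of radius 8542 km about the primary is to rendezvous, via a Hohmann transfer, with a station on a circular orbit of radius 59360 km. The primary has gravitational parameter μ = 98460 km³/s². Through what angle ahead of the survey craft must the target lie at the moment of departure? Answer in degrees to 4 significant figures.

φ = 102.1°

Semi-major axis of the transfer orbit: a_t = (8542 + 59360)/2 = 33951 km.
The half-period of the transfer ellipse is t = π√(a_t³/μ) = 62630 s.
The target's mean motion on its circular orbit is ω₂ = √(μ/r₂³) = 2.170×10^-5 rad/s.
Angle swept by the target during transfer: ω₂·t = 1.359 rad = 77.86°.
The survey craft traverses 180° on the transfer ellipse, so the target must lead by 180° − 77.86° = 102.1°.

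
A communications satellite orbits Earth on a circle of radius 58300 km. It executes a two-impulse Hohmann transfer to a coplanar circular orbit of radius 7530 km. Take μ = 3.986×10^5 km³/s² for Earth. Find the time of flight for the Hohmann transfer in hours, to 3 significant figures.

Semi-major axis of the transfer orbit: a_t = (58300 + 7530)/2 = 32915 km.
Half the transfer-orbit period gives t = π√(a_t³/μ) = 29710 s.
Converting: 29710 s ÷ 3600 s/hour = 8.25 hours.

t = 8.25 hours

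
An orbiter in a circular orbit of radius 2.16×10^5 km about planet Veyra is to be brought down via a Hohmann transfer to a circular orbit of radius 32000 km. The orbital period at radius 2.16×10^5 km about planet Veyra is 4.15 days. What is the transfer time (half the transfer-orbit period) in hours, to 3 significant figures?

t = 21.7 hours

From Kepler's third law T² = 4π²r³/μ at r = 2.16×10^5 km, T = 4.15 days = 4.15 × 86400 s = 3.5856×10^5 s: μ = 4π²r³/T² = 3.09455×10^6 km³/s².
Transfer-ellipse semi-major axis a_t = (r₁ + r₂)/2 = (2.160×10^5 + 32000)/2 = 1.240×10^5 km.
By Kepler's third law the transfer-orbit period is T = 2π√(a_t³/μ), so t = T/2 = 77980 s.
Converting: 77980 s ÷ 3600 s/hour = 21.7 hours.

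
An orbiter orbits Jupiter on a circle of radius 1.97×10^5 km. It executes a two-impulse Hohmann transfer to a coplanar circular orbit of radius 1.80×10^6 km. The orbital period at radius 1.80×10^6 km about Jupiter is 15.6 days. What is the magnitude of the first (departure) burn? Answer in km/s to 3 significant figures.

From Kepler's third law T² = 4π²r³/μ at r = 1.80×10^6 km, T = 15.6 days = 15.6 × 86400 s = 1.34784×10^6 s: μ = 4π²r³/T² = 1.26736×10^8 km³/s².
The Hohmann ellipse has a_t = (r₁ + r₂)/2 = 9.985×10^5 km.
Circular speed at r = 1.970×10^5 km: v_c = √(μ/r) = 25.364 km/s.
Transfer-orbit speed at the same r (vis-viva, a = a_t): v_t = √[μ(2/r − 1/a_t)] = 34.055 km/s.
Δv₁ = |v_t − v_c| = |34.055 − 25.364| = 8.691 km/s.

Δv₁ = 8.69 km/s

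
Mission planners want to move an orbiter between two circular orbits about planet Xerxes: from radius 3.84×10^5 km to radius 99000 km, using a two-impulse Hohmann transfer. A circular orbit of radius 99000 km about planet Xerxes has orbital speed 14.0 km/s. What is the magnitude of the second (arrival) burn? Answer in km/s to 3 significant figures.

From the circular-orbit relation v² = μ/r at r = 99000 km: μ = v²r = (14.0)² × 99000 = 1.94040×10^7 km³/s².
The Hohmann ellipse has a_t = (r₁ + r₂)/2 = 2.415×10^5 km.
On the circular orbit at r = 99000 km, v_c = √(μ/r) = 14.000 km/s.
Transfer-orbit speed at the same r (vis-viva, a = a_t): v_t = √[μ(2/r − 1/a_t)] = 17.654 km/s.
Δv₂ = |v_t − v_c| = |17.654 − 14.000| = 3.654 km/s.

Δv₂ = 3.65 km/s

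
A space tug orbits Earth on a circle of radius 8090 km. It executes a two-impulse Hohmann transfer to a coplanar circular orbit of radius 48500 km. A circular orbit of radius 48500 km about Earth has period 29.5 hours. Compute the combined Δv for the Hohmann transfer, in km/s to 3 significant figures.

From Kepler's third law T² = 4π²r³/μ at r = 48500 km, T = 29.5 hours = 29.5 × 3600 s = 1.062×10^5 s: μ = 4π²r³/T² = 3.99334×10^5 km³/s².
The Hohmann ellipse has a_t = (r₁ + r₂)/2 = 28295 km.
Circular speed at r₁: v₁ = √(μ/r₁) = √(3.99334×10^5/8090) = 7.02577 km/s.
Transfer-orbit speed at r₁ (vis-viva equation): v_p = √[μ(2/r₁ − 1/a_t)] = 9.19835 km/s.
First burn Δv₁ = |v_p − v₁| = 2.173 km/s.
At r₂, v₂ = √(μ/r₂) = 2.869 km/s.
Transfer-orbit speed at r₂: v_a = √[μ(2/r₂ − 1/a_t)] = 1.534 km/s.
Second burn Δv₂ = |v₂ − v_a| = 1.335 km/s.
Total Δv = Δv₁ + Δv₂ = 3.508 km/s.

Δv = 3.51 km/s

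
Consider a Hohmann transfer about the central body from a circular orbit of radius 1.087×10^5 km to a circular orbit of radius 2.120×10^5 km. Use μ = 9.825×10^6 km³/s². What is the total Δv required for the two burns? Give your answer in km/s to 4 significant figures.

The Hohmann ellipse has a_t = (r₁ + r₂)/2 = 1.6035×10^5 km.
Circular speed at r₁: v₁ = √(μ/r₁) = √(9.825×10^6/1.087×10^5) = 9.50718 km/s.
Transfer-orbit speed at r₁ (vis-viva): v_p = √[μ(2/r₁ − 1/a_t)] = 10.9316 km/s.
First burn Δv₁ = |v_p − v₁| = 1.424 km/s.
Circular speed at r₂: v₂ = √(μ/r₂) = 6.808 km/s.
Transfer-orbit speed at r₂: v_a = √[μ(2/r₂ − 1/a_t)] = 5.605 km/s.
Second burn Δv₂ = |v₂ − v_a| = 1.203 km/s.
Δv = Δv₁ + Δv₂ = 1.424 + 1.203 = 2.627 km/s.

Δv = 2.627 km/s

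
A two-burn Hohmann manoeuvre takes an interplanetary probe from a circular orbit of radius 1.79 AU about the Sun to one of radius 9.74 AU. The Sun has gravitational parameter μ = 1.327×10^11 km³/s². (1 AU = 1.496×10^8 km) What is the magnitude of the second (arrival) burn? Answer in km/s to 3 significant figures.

Δv₂ = 4.23 km/s

In km: r₁ = 1.79 × 1.496×10^8 = 2.67784×10^8 km; r₂ = 9.74 × 1.496×10^8 = 1.457104×10^9 km.
The Hohmann ellipse has a_t = (r₁ + r₂)/2 = 8.62444×10^8 km.
On the circular orbit at r = 1.457104×10^9 km, v_c = √(μ/r) = 9.543 km/s.
Transfer-orbit speed at the same r (vis-viva, a = a_t): v_t = √[μ(2/r − 1/a_t)] = 5.318 km/s.
Δv₂ = |v_t − v_c| = |5.318 − 9.543| = 4.225 km/s.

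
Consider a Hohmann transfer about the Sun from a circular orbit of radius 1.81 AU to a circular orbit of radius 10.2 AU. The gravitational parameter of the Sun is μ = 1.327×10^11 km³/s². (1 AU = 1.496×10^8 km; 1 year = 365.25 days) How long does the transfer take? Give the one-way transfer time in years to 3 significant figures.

t = 7.36 years

In km: r₁ = 1.81 × 1.496×10^8 = 2.70776×10^8 km; r₂ = 10.2 × 1.496×10^8 = 1.52592×10^9 km.
Transfer-ellipse semi-major axis a_t = (r₁ + r₂)/2 = (2.70776×10^8 + 1.52592×10^9)/2 = 8.98348×10^8 km.
Half the transfer-orbit period gives t = π√(a_t³/μ) = 2.322×10^8 s.
Converting: 2.322×10^8 s ÷ 3.15576×10^7 s/year (365.25 × 86400) = 7.36 years.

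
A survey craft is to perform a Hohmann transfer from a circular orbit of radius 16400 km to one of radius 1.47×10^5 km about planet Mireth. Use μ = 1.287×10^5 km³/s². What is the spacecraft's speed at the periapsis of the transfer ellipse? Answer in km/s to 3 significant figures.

Semi-major axis of the transfer orbit: a_t = (16400 + 1.470×10^5)/2 = 81700 km.
At periapsis, r = 16400 km.
Applying v² = μ(2/r − 1/a_t): v = 3.758 km/s.

v = 3.76 km/s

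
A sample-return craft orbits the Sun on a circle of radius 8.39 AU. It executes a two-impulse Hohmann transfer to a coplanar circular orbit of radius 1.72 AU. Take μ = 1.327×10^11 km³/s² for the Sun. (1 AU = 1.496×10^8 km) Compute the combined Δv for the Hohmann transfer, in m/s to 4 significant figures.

Δv = 10830 m/s

In km: r₁ = 8.39 × 1.496×10^8 = 1.255144×10^9 km; r₂ = 1.72 × 1.496×10^8 = 2.57312×10^8 km.
The Hohmann ellipse has a_t = (r₁ + r₂)/2 = 7.56228×10^8 km.
Circular speed at r₁: v₁ = √(μ/r₁) = √(1.327×10^11/1.255144×10^9) = 10.282 km/s.
On the transfer ellipse at r₁, v² = μ(2/r − 1/a) gives v_a = √[μ(2/r₁ − 1/a_t)] = 5.9978 km/s.
First burn Δv₁ = |v_a − v₁| = 4.284 km/s.
At r₂, v₂ = √(μ/r₂) = 22.7094 km/s.
Transfer-orbit speed at r₂: v_p = √[μ(2/r₂ − 1/a_t)] = 29.2567 km/s.
Second burn Δv₂ = |v₂ − v_p| = 6.547 km/s.
Total Δv = Δv₁ + Δv₂ = 10.83 km/s.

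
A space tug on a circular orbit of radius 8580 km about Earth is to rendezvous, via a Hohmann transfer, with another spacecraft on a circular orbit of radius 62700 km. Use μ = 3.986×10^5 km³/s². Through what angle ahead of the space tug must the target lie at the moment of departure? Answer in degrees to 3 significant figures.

The Hohmann ellipse has a_t = (r₁ + r₂)/2 = 35640 km.
The half-period of the transfer ellipse is t = π√(a_t³/μ) = 33480 s.
Target angular speed ω₂ = √(μ/r₂³) = 4.0213×10^-5 rad/s.
Angle swept by the target during transfer: ω₂·t = 1.3463 rad = 77.14°.
The space tug traverses 180° on the transfer ellipse, so the target must lead by 180° − 77.14° = 103°.

φ = 103°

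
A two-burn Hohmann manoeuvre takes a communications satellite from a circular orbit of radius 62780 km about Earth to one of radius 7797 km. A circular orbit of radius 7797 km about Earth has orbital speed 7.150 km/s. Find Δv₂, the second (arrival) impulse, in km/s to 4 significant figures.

Δv₂ = 2.387 km/s

From the circular-orbit relation v² = μ/r at r = 7797 km: μ = v²r = (7.150)² × 7797 = 3.98602×10^5 km³/s².
Transfer-ellipse semi-major axis a_t = (r₁ + r₂)/2 = (62780 + 7797)/2 = 35288.5 km.
On the circular orbit at r = 7797 km, v_c = √(μ/r) = 7.150 km/s.
Transfer-orbit speed at the same r (vis-viva, a = a_t): v_t = √[μ(2/r − 1/a_t)] = 9.537 km/s.
Δv₂ = |v_t − v_c| = |9.537 − 7.150| = 2.387 km/s.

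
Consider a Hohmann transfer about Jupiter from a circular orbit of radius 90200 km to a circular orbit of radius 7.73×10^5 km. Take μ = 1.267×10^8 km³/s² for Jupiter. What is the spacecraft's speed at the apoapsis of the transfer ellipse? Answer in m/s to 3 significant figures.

v = 5850 m/s

Semi-major axis of the transfer orbit: a_t = (90200 + 7.730×10^5)/2 = 4.316×10^5 km.
At apoapsis, r = 7.730×10^5 km.
Vis-viva: v = √[μ(2/r − 1/a_t)] = √[1.267×10^8 × (2/7.730×10^5 − 1/4.316×10^5)] = 5.853 km/s.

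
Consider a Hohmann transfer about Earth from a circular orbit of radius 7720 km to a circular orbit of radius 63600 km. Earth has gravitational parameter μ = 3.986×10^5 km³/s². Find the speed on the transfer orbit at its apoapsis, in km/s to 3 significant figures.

v = 1.16 km/s

Semi-major axis of the transfer orbit: a_t = (7720 + 63600)/2 = 35660 km.
At apoapsis, r = 63600 km.
From the vis-viva equation, v = √[μ(2/r − 1/a_t)] = 1.165 km/s.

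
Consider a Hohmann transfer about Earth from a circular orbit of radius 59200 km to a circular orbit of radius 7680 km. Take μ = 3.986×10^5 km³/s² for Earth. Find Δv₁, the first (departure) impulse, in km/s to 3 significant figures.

Transfer-ellipse semi-major axis a_t = (r₁ + r₂)/2 = (59200 + 7680)/2 = 33440 km.
Circular speed at r = 59200 km: v_c = √(μ/r) = 2.595 km/s.
Transfer-orbit speed at the same r (vis-viva, a = a_t): v_t = √[μ(2/r − 1/a_t)] = 1.244 km/s.
Δv₁ = |v_t − v_c| = |1.244 − 2.595| = 1.351 km/s.

Δv₁ = 1.35 km/s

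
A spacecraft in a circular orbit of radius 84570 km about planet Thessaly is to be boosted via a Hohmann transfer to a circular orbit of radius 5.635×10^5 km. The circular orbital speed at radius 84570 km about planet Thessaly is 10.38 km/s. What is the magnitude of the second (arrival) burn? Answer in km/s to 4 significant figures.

From the circular-orbit relation v² = μ/r at r = 84570 km: μ = v²r = (10.38)² × 84570 = 9.11194×10^6 km³/s².
Transfer-ellipse semi-major axis a_t = (r₁ + r₂)/2 = (84570 + 5.635×10^5)/2 = 3.24035×10^5 km.
Circular speed at r = 5.635×10^5 km: v_c = √(μ/r) = 4.021 km/s.
Transfer-orbit speed at the same r (vis-viva, a = a_t): v_t = √[μ(2/r − 1/a_t)] = 2.054 km/s.
Δv₂ = |v_t − v_c| = |2.054 − 4.021| = 1.967 km/s.

Δv₂ = 1.967 km/s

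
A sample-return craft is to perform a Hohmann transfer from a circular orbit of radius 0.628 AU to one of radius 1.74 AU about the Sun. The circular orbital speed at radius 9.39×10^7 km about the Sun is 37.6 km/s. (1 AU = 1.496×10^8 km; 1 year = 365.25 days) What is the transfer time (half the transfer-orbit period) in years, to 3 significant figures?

From the circular-orbit relation v² = μ/r at r = 9.39×10^7 km: μ = v²r = (37.6)² × 9.39×10^7 = 1.32752×10^11 km³/s².
In km: r₁ = 0.628 × 1.496×10^8 = 9.39488×10^7 km; r₂ = 1.74 × 1.496×10^8 = 2.60304×10^8 km.
The Hohmann ellipse has a_t = (r₁ + r₂)/2 = 1.771264×10^8 km.
Transfer time t = π√(a_t³/μ) = π√((1.771264×10^8)³ / 1.32752×10^11) = 2.033×10^7 s.
Converting: 2.033×10^7 s ÷ 3.15576×10^7 s/year (365.25 × 86400) = 0.644 years.

t = 0.644 years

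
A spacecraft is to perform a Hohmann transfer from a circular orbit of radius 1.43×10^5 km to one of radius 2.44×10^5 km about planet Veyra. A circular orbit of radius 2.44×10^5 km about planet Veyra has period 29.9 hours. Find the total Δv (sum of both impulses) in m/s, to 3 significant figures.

Δv = 4290 m/s

From Kepler's third law T² = 4π²r³/μ at r = 2.44×10^5 km, T = 29.9 hours = 29.9 × 3600 s = 1.0764×10^5 s: μ = 4π²r³/T² = 4.94973×10^7 km³/s².
The Hohmann ellipse has a_t = (r₁ + r₂)/2 = 1.935×10^5 km.
At r₁ the circular-orbit speed is v₁ = √(μ/r₁) = 18.605 km/s.
Transfer-orbit speed at r₁ (v² = μ(2/r − 1/a)): v_p = √[μ(2/r₁ − 1/a_t)] = 20.892 km/s.
First burn Δv₁ = |v_p − v₁| = 2.287 km/s.
At r₂, v₂ = √(μ/r₂) = 14.243 km/s.
Transfer-orbit speed at r₂: v_a = √[μ(2/r₂ − 1/a_t)] = 12.244 km/s.
Second burn Δv₂ = |v₂ − v_a| = 1.999 km/s.
Total Δv = Δv₁ + Δv₂ = 4.286 km/s.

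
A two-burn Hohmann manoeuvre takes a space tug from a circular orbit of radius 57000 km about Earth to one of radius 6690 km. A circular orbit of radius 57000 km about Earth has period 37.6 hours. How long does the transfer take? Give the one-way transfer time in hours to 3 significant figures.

t = 7.85 hours

From Kepler's third law T² = 4π²r³/μ at r = 57000 km, T = 37.6 hours = 37.6 × 3600 s = 1.3536×10^5 s: μ = 4π²r³/T² = 3.99028×10^5 km³/s².
Semi-major axis of the transfer orbit: a_t = (57000 + 6690)/2 = 31845 km.
By Kepler's third law the transfer-orbit period is T = 2π√(a_t³/μ), so t = T/2 = 28260 s.
Converting: 28260 s ÷ 3600 s/hour = 7.85 hours.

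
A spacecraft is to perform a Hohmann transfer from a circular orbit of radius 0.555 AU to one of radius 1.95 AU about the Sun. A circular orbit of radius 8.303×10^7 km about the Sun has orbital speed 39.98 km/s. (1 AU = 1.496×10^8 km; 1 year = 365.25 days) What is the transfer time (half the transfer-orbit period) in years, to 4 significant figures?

From the circular-orbit relation v² = μ/r at r = 8.303×10^7 km: μ = v²r = (39.98)² × 8.303×10^7 = 1.32715×10^11 km³/s².
In km: r₁ = 0.555 × 1.496×10^8 = 8.3028×10^7 km; r₂ = 1.95 × 1.496×10^8 = 2.9172×10^8 km.
Transfer-ellipse semi-major axis a_t = (r₁ + r₂)/2 = (8.3028×10^7 + 2.9172×10^8)/2 = 1.87374×10^8 km.
Transfer time t = π√(a_t³/μ) = π√((1.87374×10^8)³ / 1.32715×10^11) = 2.212×10^7 s.
Converting: 2.212×10^7 s ÷ 3.15576×10^7 s/year (365.25 × 86400) = 0.7009 years.

t = 0.7009 years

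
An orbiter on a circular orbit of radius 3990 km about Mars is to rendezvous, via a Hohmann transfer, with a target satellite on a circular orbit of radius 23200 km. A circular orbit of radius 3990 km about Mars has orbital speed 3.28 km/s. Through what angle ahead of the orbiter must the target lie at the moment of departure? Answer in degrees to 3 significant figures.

From the circular-orbit relation v² = μ/r at r = 3990 km: μ = v²r = (3.28)² × 3990 = 42926.0 km³/s².
The Hohmann ellipse has a_t = (r₁ + r₂)/2 = 13595 km.
Transfer time t = π√(a_t³/μ) = 24035.8 s.
Target angular speed ω₂ = √(μ/r₂³) = 5.86311×10^-5 rad/s.
Angle swept by the target during transfer: ω₂·t = 1.4092 rad = 80.74°.
Arrival is 180° from departure on the ellipse, so φ = 180° − 80.74° = 99.3°.

φ = 99.3°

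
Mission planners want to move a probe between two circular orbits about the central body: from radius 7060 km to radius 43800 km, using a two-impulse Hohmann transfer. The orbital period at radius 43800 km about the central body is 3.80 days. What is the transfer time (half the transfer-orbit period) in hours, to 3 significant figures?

From Kepler's third law T² = 4π²r³/μ at r = 43800 km, T = 3.80 days = 3.80 × 86400 s = 3.2832×10^5 s: μ = 4π²r³/T² = 30774.2 km³/s².
Semi-major axis of the transfer orbit: a_t = (7060 + 43800)/2 = 25430 km.
By Kepler's third law the transfer-orbit period is T = 2π√(a_t³/μ), so t = T/2 = 72620 s.
Converting: 72620 s ÷ 3600 s/hour = 20.2 hours.

t = 20.2 hours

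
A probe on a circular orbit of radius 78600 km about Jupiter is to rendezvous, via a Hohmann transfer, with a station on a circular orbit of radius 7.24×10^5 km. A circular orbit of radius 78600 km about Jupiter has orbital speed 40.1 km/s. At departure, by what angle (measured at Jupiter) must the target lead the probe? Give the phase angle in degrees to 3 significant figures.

From the circular-orbit relation v² = μ/r at r = 78600 km: μ = v²r = (40.1)² × 78600 = 1.26390×10^8 km³/s².
Semi-major axis of the transfer orbit: a_t = (78600 + 7.240×10^5)/2 = 4.013×10^5 km.
The half-period of the transfer ellipse is t = π√(a_t³/μ) = 71039 s.
Target angular speed ω₂ = √(μ/r₂³) = 1.8249×10^-5 rad/s.
Angle swept by the target during transfer: ω₂·t = 1.2964 rad = 74.28°.
Arrival is 180° from departure on the ellipse, so φ = 180° − 74.28° = 106°.

φ = 106°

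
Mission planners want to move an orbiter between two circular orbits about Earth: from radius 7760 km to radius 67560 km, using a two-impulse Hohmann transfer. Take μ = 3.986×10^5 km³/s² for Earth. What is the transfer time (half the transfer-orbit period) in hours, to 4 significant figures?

Semi-major axis of the transfer orbit: a_t = (7760 + 67560)/2 = 37660 km.
Half the transfer-orbit period gives t = π√(a_t³/μ) = 36370 s.
Converting: 36370 s ÷ 3600 s/hour = 10.10 hours.

t = 10.10 hours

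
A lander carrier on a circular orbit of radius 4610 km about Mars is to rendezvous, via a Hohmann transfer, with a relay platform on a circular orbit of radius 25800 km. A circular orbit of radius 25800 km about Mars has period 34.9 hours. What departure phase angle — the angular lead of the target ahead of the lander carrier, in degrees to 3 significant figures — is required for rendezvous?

From Kepler's third law T² = 4π²r³/μ at r = 25800 km, T = 34.9 hours = 34.9 × 3600 s = 1.2564×10^5 s: μ = 4π²r³/T² = 42950.0 km³/s².
Transfer-ellipse semi-major axis a_t = (r₁ + r₂)/2 = (4610 + 25800)/2 = 15205 km.
Transfer time t = π√(a_t³/μ) = 28421.6 s.
Target angular speed ω₂ = √(μ/r₂³) = 5.00094×10^-5 rad/s.
Angle swept by the target during transfer: ω₂·t = 1.42135 rad = 81.44°.
The lander carrier traverses 180° on the transfer ellipse, so the target must lead by 180° − 81.44° = 98.6°.

φ = 98.6°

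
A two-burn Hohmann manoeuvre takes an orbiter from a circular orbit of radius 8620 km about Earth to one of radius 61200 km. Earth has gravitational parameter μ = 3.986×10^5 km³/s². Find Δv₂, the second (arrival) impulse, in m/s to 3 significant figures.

The Hohmann ellipse has a_t = (r₁ + r₂)/2 = 34910 km.
Circular speed at r = 61200 km: v_c = √(μ/r) = 2.552 km/s.
Transfer-orbit speed at the same r (vis-viva, a = a_t): v_t = √[μ(2/r − 1/a_t)] = 1.268 km/s.
Δv₂ = |v_t − v_c| = |1.268 − 2.552| = 1.284 km/s.

Δv₂ = 1280 m/s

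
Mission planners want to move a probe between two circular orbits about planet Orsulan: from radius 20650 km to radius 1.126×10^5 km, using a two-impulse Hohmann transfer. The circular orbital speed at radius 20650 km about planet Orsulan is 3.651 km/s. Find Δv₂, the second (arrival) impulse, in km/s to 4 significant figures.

From the circular-orbit relation v² = μ/r at r = 20650 km: μ = v²r = (3.651)² × 20650 = 2.75260×10^5 km³/s².
The Hohmann ellipse has a_t = (r₁ + r₂)/2 = 66625 km.
On the circular orbit at r = 1.126×10^5 km, v_c = √(μ/r) = 1.56352 km/s.
Transfer-orbit speed at the same r (vis-viva, a = a_t): v_t = √[μ(2/r − 1/a_t)] = 0.870451 km/s.
Δv₂ = |v_t − v_c| = |0.870451 − 1.56352| = 0.6931 km/s.

Δv₂ = 0.6931 km/s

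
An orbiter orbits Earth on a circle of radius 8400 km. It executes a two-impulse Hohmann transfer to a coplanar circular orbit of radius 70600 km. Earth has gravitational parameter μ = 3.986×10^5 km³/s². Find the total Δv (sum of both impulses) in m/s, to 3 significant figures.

Δv = 3600 m/s

Semi-major axis of the transfer orbit: a_t = (8400 + 70600)/2 = 39500 km.
Circular speed at r₁: v₁ = √(μ/r₁) = √(3.986×10^5/8400) = 6.8886 km/s.
On the transfer ellipse at r₁, vis-viva gives v_p = √[μ(2/r₁ − 1/a_t)] = 9.2094 km/s.
First burn Δv₁ = |v_p − v₁| = 2.321 km/s.
Circular speed at r₂: v₂ = √(μ/r₂) = 2.376 km/s.
Transfer-orbit speed at r₂: v_a = √[μ(2/r₂ − 1/a_t)] = 1.096 km/s.
Second burn Δv₂ = |v₂ − v_a| = 1.280 km/s.
Total Δv = Δv₁ + Δv₂ = 3.601 km/s.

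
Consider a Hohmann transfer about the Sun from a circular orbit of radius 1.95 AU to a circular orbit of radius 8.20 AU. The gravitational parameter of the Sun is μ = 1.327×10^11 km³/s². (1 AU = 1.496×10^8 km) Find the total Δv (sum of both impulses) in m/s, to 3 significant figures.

Δv = 9740 m/s

In km: r₁ = 1.95 × 1.496×10^8 = 2.9172×10^8 km; r₂ = 8.20 × 1.496×10^8 = 1.22672×10^9 km.
Transfer-ellipse semi-major axis a_t = (r₁ + r₂)/2 = (2.9172×10^8 + 1.22672×10^9)/2 = 7.5922×10^8 km.
Circular speed at r₁: v₁ = √(μ/r₁) = √(1.327×10^11/2.9172×10^8) = 21.3281 km/s.
On the transfer ellipse at r₁, vis-viva equation gives v_p = √[μ(2/r₁ − 1/a_t)] = 27.1107 km/s.
First burn Δv₁ = |v_p − v₁| = 5.7826 km/s.
Circular speed at r₂: v₂ = √(μ/r₂) = 10.4007 km/s.
Transfer-orbit speed at r₂: v_a = √[μ(2/r₂ − 1/a_t)] = 6.44706 km/s.
Second burn Δv₂ = |v₂ − v_a| = 3.9536 km/s.
Δv = Δv₁ + Δv₂ = 5.7826 + 3.9536 = 9.736 km/s.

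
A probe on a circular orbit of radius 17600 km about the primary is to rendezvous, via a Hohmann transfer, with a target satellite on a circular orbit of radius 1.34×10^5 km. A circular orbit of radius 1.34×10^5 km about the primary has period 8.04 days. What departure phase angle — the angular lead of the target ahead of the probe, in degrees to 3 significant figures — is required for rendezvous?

From Kepler's third law T² = 4π²r³/μ at r = 1.34×10^5 km, T = 8.04 days = 8.04 × 86400 s = 6.94656×10^5 s: μ = 4π²r³/T² = 1.96850×10^5 km³/s².
Transfer-ellipse semi-major axis a_t = (r₁ + r₂)/2 = (17600 + 1.340×10^5)/2 = 75800 km.
The half-period of the transfer ellipse is t = π√(a_t³/μ) = 1.4777×10^5 s.
The target's mean motion on its circular orbit is ω₂ = √(μ/r₂³) = 9.0450×10^-6 rad/s.
Angle swept by the target during transfer: ω₂·t = 1.3366 rad = 76.58°.
Arrival is 180° from departure on the ellipse, so φ = 180° − 76.58° = 103°.

φ = 103°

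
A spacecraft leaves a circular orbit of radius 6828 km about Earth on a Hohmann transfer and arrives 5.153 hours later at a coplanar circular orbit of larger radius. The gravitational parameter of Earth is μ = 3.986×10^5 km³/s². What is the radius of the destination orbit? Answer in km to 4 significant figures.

r₂ = 41260 km

Transfer time t = 5.153 hours = 18550.8 s, and t = π√(a_t³/μ).
So a_t = (μ t²/π²)^(1/3) = (3.986×10^5 × (18550.8)² / π²)^(1/3) = 24043 km.
Since a_t = (r₁ + r₂)/2, r₂ = 2a_t − r₁ = 2×24043 − 6828 = 41258 km.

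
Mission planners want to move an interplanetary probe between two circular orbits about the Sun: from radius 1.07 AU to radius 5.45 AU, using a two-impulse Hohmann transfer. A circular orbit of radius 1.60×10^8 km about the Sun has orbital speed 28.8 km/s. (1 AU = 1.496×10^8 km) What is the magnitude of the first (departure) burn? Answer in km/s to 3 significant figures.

From the circular-orbit relation v² = μ/r at r = 1.60×10^8 km: μ = v²r = (28.8)² × 1.60×10^8 = 1.32710×10^11 km³/s².
In km: r₁ = 1.07 × 1.496×10^8 = 1.60072×10^8 km; r₂ = 5.45 × 1.496×10^8 = 8.1532×10^8 km.
Transfer-ellipse semi-major axis a_t = (r₁ + r₂)/2 = (1.60072×10^8 + 8.1532×10^8)/2 = 4.87696×10^8 km.
Circular speed at r = 1.60072×10^8 km: v_c = √(μ/r) = 28.7935 km/s.
Transfer-orbit speed at the same r (vis-viva, a = a_t): v_t = √[μ(2/r − 1/a_t)] = 37.2292 km/s.
Δv₁ = |v_t − v_c| = |37.2292 − 28.7935| = 8.436 km/s.

Δv₁ = 8.44 km/s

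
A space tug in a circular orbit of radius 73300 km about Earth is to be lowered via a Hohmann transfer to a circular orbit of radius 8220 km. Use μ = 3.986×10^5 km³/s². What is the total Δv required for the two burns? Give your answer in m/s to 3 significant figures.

Δv = 3660 m/s

The Hohmann ellipse has a_t = (r₁ + r₂)/2 = 40760 km.
At r₁ the circular-orbit speed is v₁ = √(μ/r₁) = 2.3319 km/s.
Transfer-orbit speed at r₁ (v² = μ(2/r − 1/a)): v_a = √[μ(2/r₁ − 1/a_t)] = 1.0472 km/s.
First burn Δv₁ = |v_a − v₁| = 1.2847 km/s.
Circular speed at r₂: v₂ = √(μ/r₂) = 6.9636 km/s.
Transfer-orbit speed at r₂: v_p = √[μ(2/r₂ − 1/a_t)] = 9.3383 km/s.
Second burn Δv₂ = |v₂ − v_p| = 2.3747 km/s.
Δv = Δv₁ + Δv₂ = 1.2847 + 2.3747 = 3.659 km/s.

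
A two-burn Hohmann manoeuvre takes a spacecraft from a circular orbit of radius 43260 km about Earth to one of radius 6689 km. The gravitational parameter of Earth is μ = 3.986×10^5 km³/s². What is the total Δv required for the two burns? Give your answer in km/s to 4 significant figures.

The Hohmann ellipse has a_t = (r₁ + r₂)/2 = 24974.5 km.
At r₁ the circular-orbit speed is v₁ = √(μ/r₁) = 3.0355 km/s.
On the transfer ellipse at r₁, vis-viva equation gives v_a = √[μ(2/r₁ − 1/a_t)] = 1.5709 km/s.
First burn Δv₁ = |v_a − v₁| = 1.465 km/s.
Circular speed at r₂: v₂ = √(μ/r₂) = 7.71948 km/s.
Transfer-orbit speed at r₂: v_p = √[μ(2/r₂ − 1/a_t)] = 10.1597 km/s.
Second burn Δv₂ = |v₂ − v_p| = 2.440 km/s.
Δv = Δv₁ + Δv₂ = 1.465 + 2.440 = 3.905 km/s.

Δv = 3.905 km/s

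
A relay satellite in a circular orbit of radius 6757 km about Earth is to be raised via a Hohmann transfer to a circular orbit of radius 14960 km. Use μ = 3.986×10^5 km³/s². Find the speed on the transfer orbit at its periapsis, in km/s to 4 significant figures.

Transfer-ellipse semi-major axis a_t = (r₁ + r₂)/2 = (6757 + 14960)/2 = 10858.5 km.
The periapsis of the transfer ellipse is at r = 6757 km.
From the vis-viva equation, v = √[μ(2/r − 1/a_t)] = 9.015 km/s.

v = 9.015 km/s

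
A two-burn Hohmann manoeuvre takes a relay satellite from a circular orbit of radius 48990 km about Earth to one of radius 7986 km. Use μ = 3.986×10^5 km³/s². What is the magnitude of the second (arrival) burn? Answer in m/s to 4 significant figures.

Transfer-ellipse semi-major axis a_t = (r₁ + r₂)/2 = (48990 + 7986)/2 = 28488 km.
Circular speed at r = 7986 km: v_c = √(μ/r) = 7.065 km/s.
Transfer-orbit speed at the same r (vis-viva, a = a_t): v_t = √[μ(2/r − 1/a_t)] = 9.265 km/s.
Δv₂ = |v_t − v_c| = |9.265 − 7.065| = 2.200 km/s.

Δv₂ = 2200 m/s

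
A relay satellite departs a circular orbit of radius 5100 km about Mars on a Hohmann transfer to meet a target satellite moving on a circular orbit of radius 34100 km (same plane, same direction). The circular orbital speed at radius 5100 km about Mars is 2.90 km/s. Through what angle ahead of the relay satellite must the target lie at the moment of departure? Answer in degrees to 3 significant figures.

From the circular-orbit relation v² = μ/r at r = 5100 km: μ = v²r = (2.90)² × 5100 = 42891.0 km³/s².
Transfer-ellipse semi-major axis a_t = (r₁ + r₂)/2 = (5100 + 34100)/2 = 19600 km.
Transfer time t = π√(a_t³/μ) = 41620 s.
Target angular speed ω₂ = √(μ/r₂³) = 3.289×10^-5 rad/s.
Angle swept by the target during transfer: ω₂·t = 1.369 rad = 78.44°.
Arrival is 180° from departure on the ellipse, so φ = 180° − 78.44° = 102°.

φ = 102°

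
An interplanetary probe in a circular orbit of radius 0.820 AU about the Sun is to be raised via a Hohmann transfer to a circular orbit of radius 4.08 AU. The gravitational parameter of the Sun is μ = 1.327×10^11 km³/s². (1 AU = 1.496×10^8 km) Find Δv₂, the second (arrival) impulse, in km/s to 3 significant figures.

Δv₂ = 6.21 km/s

In km: r₁ = 0.820 × 1.496×10^8 = 1.22672×10^8 km; r₂ = 4.08 × 1.496×10^8 = 6.10368×10^8 km.
The Hohmann ellipse has a_t = (r₁ + r₂)/2 = 3.6652×10^8 km.
Circular speed at r = 6.10368×10^8 km: v_c = √(μ/r) = 14.745 km/s.
Transfer-orbit speed at the same r (vis-viva, a = a_t): v_t = √[μ(2/r − 1/a_t)] = 8.5303 km/s.
Δv₂ = |v_t − v_c| = |8.5303 − 14.745| = 6.215 km/s.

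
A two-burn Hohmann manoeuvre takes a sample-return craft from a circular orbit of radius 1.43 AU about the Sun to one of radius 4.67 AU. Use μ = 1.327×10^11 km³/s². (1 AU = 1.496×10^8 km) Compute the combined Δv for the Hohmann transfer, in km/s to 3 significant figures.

In km: r₁ = 1.43 × 1.496×10^8 = 2.13928×10^8 km; r₂ = 4.67 × 1.496×10^8 = 6.98632×10^8 km.
Semi-major axis of the transfer orbit: a_t = (2.13928×10^8 + 6.98632×10^8)/2 = 4.5628×10^8 km.
Circular speed at r₁: v₁ = √(μ/r₁) = √(1.327×10^11/2.13928×10^8) = 24.90587 km/s.
Transfer-orbit speed at r₁ (vis-viva): v_p = √[μ(2/r₁ − 1/a_t)] = 30.81841 km/s.
First burn Δv₁ = |v_p − v₁| = 5.913 km/s.
At r₂, v₂ = √(μ/r₂) = 13.782 km/s.
Transfer-orbit speed at r₂: v_a = √[μ(2/r₂ − 1/a_t)] = 9.4369 km/s.
Second burn Δv₂ = |v₂ − v_a| = 4.345 km/s.
Total Δv = Δv₁ + Δv₂ = 10.26 km/s.

Δv = 10.3 km/s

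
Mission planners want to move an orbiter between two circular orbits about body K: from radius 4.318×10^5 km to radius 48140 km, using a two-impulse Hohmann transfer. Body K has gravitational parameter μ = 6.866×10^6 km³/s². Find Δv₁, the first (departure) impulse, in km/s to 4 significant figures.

Transfer-ellipse semi-major axis a_t = (r₁ + r₂)/2 = (4.318×10^5 + 48140)/2 = 2.3997×10^5 km.
Circular speed at r = 4.318×10^5 km: v_c = √(μ/r) = 3.988 km/s.
Transfer-orbit speed at the same r (vis-viva, a = a_t): v_t = √[μ(2/r − 1/a_t)] = 1.786 km/s.
Δv₁ = |v_t − v_c| = |1.786 − 3.988| = 2.202 km/s.

Δv₁ = 2.202 km/s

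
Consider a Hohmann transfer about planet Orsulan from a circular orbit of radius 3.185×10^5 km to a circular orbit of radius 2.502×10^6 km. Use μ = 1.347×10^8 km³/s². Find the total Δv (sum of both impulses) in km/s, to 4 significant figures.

Semi-major axis of the transfer orbit: a_t = (3.185×10^5 + 2.502×10^6)/2 = 1.41025×10^6 km.
At r₁ the circular-orbit speed is v₁ = √(μ/r₁) = 20.565 km/s.
Transfer-orbit speed at r₁ (vis-viva): v_p = √[μ(2/r₁ − 1/a_t)] = 27.392 km/s.
First burn Δv₁ = |v_p − v₁| = 6.827 km/s.
At r₂, v₂ = √(μ/r₂) = 7.337 km/s.
Transfer-orbit speed at r₂: v_a = √[μ(2/r₂ − 1/a_t)] = 3.487 km/s.
Second burn Δv₂ = |v₂ − v_a| = 3.850 km/s.
Total Δv = Δv₁ + Δv₂ = 10.68 km/s.

Δv = 10.68 km/s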